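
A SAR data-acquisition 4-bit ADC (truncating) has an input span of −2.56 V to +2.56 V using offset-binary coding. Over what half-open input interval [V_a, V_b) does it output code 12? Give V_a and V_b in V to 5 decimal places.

LSB = 5.12/2^4 = 320.000 mV.
V_a = V_low + 12·LSB = 1.28 V; V_b = V_low + 13·LSB = 1.6 V.

[1.28000 V, 1.60000 V)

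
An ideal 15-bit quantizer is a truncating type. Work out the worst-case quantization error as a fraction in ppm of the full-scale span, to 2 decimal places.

30.52 ppm

Truncating → worst-case error = 1 LSB = V_FS/2^15, so 1e+06/32768 = 30.5176 ppm of full scale.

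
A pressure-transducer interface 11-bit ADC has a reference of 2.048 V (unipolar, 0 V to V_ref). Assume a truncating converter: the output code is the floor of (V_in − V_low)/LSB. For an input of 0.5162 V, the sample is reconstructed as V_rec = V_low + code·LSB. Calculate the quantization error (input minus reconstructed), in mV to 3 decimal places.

0.200 mV

LSB = 2.048/2^11 = 1.000 mV.
(V_in − V_low)/LSB = (0.5162 − 0)/0.001 = 516.2000 → code 516 (floor).
V_rec = 0 + 516·0.001 = 0.516 V.
V_in − V_rec = 0.0002 V = 0.200 mV.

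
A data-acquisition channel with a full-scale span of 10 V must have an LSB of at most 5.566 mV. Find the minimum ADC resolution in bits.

Number of steps required ≥ 10 V / 5.566 mV = 1796.62.
Need 2^N ≥ 1796.62; 2^10 = 1024, 2^11 = 2048.
Minimum N = 11.

11 bits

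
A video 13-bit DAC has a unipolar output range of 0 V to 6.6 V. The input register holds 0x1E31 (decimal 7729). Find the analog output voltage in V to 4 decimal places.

6.2270 V

LSB = 6.6 V / 2^13 = 0.806 mV.
Code 0x1E31 = 7729 decimal.
V_out = 0 + 7729 × 0.000805664 V = 6.22698 V.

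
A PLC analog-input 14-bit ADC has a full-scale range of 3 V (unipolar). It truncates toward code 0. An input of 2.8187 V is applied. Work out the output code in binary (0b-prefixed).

code 0b11110000100001 (decimal 15393)

Full-scale span = 3 V; LSB = 3/2^14 = 183.11 µV.
(V_in − V_low)/LSB = (2.8187 − 0) / 0.000183105 = 15393.860.
⌊·⌋(15393.860) = 15393.
In binary (0b-prefixed): 0b11110000100001.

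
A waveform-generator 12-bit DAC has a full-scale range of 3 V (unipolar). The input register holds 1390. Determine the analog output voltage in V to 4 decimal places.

1.0181 V

LSB = 3 V / 2^12 = 0.732 mV.
V_out = 0 + 1390 × 0.000732422 V = 1.01807 V.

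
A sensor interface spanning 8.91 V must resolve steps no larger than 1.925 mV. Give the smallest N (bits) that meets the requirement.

13 bits

Number of steps required ≥ 8.91 V / 1.925 mV = 4628.57.
Need 2^N ≥ 4628.57; 2^12 = 4096, 2^13 = 8192.
Minimum N = 13.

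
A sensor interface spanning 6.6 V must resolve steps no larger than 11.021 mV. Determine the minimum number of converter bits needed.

10 bits

Number of steps required ≥ 6.6 V / 11.021 mV = 598.86.
Need 2^N ≥ 598.86; 2^9 = 512, 2^10 = 1024.
Minimum N = 10.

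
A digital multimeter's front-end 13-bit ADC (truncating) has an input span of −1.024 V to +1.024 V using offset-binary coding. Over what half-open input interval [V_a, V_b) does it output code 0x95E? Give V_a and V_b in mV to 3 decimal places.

LSB = 2.048/2^13 = 250.00 µV.
Code 0x95E = 2398 decimal.
V_a = V_low + 2398·LSB = -0.4245 V; V_b = V_low + 2399·LSB = -0.42425 V.

[-424.500 mV, -424.250 mV)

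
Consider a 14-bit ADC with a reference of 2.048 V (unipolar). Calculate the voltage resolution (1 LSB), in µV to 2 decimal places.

125.00 µV

Full-scale span = 2.048 V.
LSB = 2.048 / 2^14 = 2.048 / 16384 = 0.000125 V = 125.00 µV.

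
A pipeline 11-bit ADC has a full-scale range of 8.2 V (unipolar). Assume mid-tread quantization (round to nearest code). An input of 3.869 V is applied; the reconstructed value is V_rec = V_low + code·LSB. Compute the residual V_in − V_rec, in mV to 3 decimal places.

Step size: 8.2 V ÷ 2^11 = 4.004 mV.
Scaled input = 966.3063 LSBs, so code = 966.
Code 966 maps back to 0 + 966×0.00400391 V = 3.8677734 V.
Difference: 0.00122656 V → 1.227 mV.

1.227 mV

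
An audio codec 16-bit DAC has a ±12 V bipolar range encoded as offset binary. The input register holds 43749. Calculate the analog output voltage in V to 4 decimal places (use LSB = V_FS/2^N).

4.0214 V

LSB = 24 V / 2^16 = 366.21 µV.
V_out = (−12) + 43749 × 0.000366211 V = 4.02136 V.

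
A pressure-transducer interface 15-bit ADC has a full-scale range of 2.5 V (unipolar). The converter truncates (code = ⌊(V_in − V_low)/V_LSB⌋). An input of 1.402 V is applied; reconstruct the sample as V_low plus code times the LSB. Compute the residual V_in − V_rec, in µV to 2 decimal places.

22.46 µV

Step size: 2.5 V ÷ 2^15 = 76.29 µV.
(V_in − V_low)/LSB = (1.402 − 0)/7.62939e-05 = 18376.2944 → code 18376 (floor).
V_rec = 0 + 18376·7.62939e-05 = 1.4019775 V.
Error = 1.402 − 1.4019775 = 2.24609e-05 V = 22.46 µV.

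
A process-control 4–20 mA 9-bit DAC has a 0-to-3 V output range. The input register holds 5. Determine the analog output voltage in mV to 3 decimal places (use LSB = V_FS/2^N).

LSB = 3 V / 2^9 = 5.859 mV.
V_out = 0 + 5 × 0.00585938 V = 0.0292969 V.
= 29.297 mV.

29.297 mV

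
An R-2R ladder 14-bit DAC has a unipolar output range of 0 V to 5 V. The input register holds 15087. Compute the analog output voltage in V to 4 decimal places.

LSB = 5 V / 2^14 = 305.18 µV.
V_out = 0 + 15087 × 0.000305176 V = 4.60419 V.

4.6042 V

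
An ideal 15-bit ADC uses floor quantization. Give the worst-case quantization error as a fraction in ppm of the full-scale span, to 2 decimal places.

30.52 ppm

Truncating → worst-case error = 1 LSB = V_FS/2^15, so 1e+06/32768 = 30.5176 ppm of full scale.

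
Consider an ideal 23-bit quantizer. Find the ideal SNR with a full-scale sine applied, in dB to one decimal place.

140.2 dB

SNR ≈ 6.02·N + 1.76 dB = 6.02·23 + 1.76 = 140.22 dB.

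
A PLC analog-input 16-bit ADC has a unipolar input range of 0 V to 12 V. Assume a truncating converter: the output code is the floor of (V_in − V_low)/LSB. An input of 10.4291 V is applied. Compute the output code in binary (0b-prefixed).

code 0b1101111001111100 (decimal 56956)

LSB = 12 V / 65536 = 183.11 µV.
(V_in − V_low)/LSB = (10.4291 − 0) / 0.000183105 = 56956.791.
So the output code is 56956.
In binary (0b-prefixed): 0b1101111001111100.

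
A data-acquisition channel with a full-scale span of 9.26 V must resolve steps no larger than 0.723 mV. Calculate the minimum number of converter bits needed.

Number of steps required ≥ 9.26 V / 0.723 mV = 12807.75.
Need 2^N ≥ 12807.75; 2^13 = 8192, 2^14 = 16384.
Minimum N = 14.

14 bits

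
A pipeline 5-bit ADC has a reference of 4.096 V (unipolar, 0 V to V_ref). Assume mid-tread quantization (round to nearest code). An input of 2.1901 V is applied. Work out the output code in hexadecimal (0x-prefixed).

code 0x11 (decimal 17)

With 32 levels over 4.096 V, one step is 128.000 mV.
(2.1901 − 0) / 0.128 = 17.110 LSBs.
round(17.110) = 17.
In hexadecimal (0x-prefixed): 0x11.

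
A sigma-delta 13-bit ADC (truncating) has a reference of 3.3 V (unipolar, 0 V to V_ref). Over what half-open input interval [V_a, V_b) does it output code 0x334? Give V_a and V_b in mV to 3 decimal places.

[330.322 mV, 330.725 mV)

LSB = 3.3/2^13 = 402.83 µV.
Code 0x334 = 820 decimal.
V_a = V_low + 820·LSB = 0.330322 V; V_b = V_low + 821·LSB = 0.330725 V.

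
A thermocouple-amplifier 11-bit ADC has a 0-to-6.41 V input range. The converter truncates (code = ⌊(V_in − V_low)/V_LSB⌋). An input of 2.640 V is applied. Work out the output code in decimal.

With 2048 levels over 6.41 V, one step is 3.130 mV.
(2.640 − 0) / 0.00312988 = 843.482 LSBs.
Floor → code 843.

code 843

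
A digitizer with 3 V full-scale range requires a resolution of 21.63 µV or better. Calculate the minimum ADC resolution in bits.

18 bits

Number of steps required ≥ 3 V / 21.63 µV = 138696.26.
Need 2^N ≥ 138696.26; 2^17 = 131072, 2^18 = 262144.
Minimum N = 18.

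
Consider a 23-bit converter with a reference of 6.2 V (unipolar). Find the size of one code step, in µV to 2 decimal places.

Full-scale span = 6.2 V.
LSB = 6.2 / 2^23 = 6.2 / 8388608 = 7.39098e-07 V = 0.74 µV.

0.74 µV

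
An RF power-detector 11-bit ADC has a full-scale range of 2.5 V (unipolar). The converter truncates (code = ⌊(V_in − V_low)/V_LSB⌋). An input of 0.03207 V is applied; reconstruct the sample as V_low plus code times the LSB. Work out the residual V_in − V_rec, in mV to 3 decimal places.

LSB = 2.5/2^11 = 1.221 mV.
(0.03207 − 0)/0.0012207 = 26.2717; ⌊·⌋ gives code 26.
Code 26 maps back to 0 + 26×0.0012207 V = 0.031738281 V.
Error = 0.03207 − 0.031738281 = 0.000331719 V = 0.332 mV.

0.332 mV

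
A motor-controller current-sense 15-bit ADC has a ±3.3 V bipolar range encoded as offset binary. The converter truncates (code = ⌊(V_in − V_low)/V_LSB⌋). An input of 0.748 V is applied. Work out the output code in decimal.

code 20097

With 32768 levels over 6.6 V, one step is 201.42 µV.
(V_in − V_low)/LSB = (0.748 − (−3.3)) / 0.000201416 = 20097.707.
So the output code is 20097.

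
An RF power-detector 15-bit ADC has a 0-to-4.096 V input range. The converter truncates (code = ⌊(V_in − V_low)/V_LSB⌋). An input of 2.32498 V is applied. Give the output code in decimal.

Full-scale span = 4.096 V; LSB = 4.096/2^15 = 125.00 µV.
Input sits at 18599.840 steps above V_low.
⌊·⌋(18599.840) = 18599.

code 18599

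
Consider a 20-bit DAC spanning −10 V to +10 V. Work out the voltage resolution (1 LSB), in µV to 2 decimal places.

Full-scale span = 20 V.
LSB = 20 / 2^20 = 20 / 1048576 = 1.90735e-05 V = 19.07 µV.

19.07 µV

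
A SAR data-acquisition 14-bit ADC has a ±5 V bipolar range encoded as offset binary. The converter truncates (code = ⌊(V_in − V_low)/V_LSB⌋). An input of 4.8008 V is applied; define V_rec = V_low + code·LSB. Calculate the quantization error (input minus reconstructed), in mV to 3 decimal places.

0.385 mV

Step size: 10 V ÷ 2^14 = 0.610 mV.
(4.8008 − (−5))/0.000610352 = 16057.6307; ⌊·⌋ gives code 16057.
Code 16057 maps back to (−5) + 16057×0.000610352 V = 4.800415 V.
Error = 4.8008 − 4.800415 = 0.000384961 V = 0.385 mV.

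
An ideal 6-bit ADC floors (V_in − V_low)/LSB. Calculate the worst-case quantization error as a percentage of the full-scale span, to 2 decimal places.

Truncating → worst-case error = 1 LSB = V_FS/2^6, so 100/64 = 1.5625 % of full scale.

1.56 %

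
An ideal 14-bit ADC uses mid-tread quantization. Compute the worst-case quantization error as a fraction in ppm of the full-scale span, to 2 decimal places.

Rounding → worst-case error = ½ LSB = V_FS/2^15, so 1e+06/32768 = 30.5176 ppm of full scale.

30.52 ppm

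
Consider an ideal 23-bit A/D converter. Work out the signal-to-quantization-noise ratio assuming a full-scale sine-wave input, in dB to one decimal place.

SNR ≈ 6.02·N + 1.76 dB = 6.02·23 + 1.76 = 140.22 dB.

140.2 dB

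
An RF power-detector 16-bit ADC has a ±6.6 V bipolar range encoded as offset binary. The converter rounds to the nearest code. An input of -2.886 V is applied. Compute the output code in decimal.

LSB = 13.2 V / 65536 = 201.42 µV.
(-2.886 − (−6.6)) / 0.000201416 = 18439.447 LSBs.
Round → code 18439.

code 18439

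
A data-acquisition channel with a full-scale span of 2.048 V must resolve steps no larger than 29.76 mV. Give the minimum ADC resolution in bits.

7 bits

Number of steps required ≥ 2.048 V / 29.76 mV = 68.82.
Need 2^N ≥ 68.82; 2^6 = 64, 2^7 = 128.
Minimum N = 7.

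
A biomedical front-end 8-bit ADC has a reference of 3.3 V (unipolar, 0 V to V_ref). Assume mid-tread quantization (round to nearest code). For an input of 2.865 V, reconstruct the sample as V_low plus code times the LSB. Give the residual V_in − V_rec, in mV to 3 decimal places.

3.281 mV

LSB = 3.3/2^8 = 12.891 mV.
(2.865 − 0)/0.0128906 = 222.2545; round gives code 222.
Reconstructed: 2.8617188 V.
Error = 2.865 − 2.8617188 = 0.00328125 V = 3.281 mV.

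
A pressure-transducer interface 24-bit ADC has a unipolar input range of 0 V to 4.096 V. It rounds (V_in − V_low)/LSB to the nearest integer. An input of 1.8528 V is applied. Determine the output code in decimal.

With 16777216 levels over 4.096 V, one step is 0.24 µV.
Input sits at 7589068.800 steps above V_low.
So the output code is 7589069.

code 7589069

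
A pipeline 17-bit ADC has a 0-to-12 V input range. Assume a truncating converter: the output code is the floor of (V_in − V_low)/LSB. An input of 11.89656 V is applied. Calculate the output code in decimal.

LSB = 12 V / 131072 = 91.55 µV.
Input sits at 129942.159 steps above V_low.
⌊·⌋(129942.159) = 129942.

code 129942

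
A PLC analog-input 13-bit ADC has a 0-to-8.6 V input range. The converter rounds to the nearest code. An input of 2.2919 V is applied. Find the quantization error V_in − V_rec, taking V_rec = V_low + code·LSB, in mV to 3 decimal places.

0.176 mV

One LSB is 8.6 V / 8192 = 1.050 mV.
(2.2919 − 0)/0.0010498 = 2183.1680; round gives code 2183.
Code 2183 maps back to 0 + 2183×0.0010498 V = 2.2917236 V.
Error = 2.2919 − 2.2917236 = 0.000176367 V = 0.176 mV.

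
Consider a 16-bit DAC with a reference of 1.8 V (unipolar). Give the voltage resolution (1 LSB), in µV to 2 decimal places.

27.47 µV

Full-scale span = 1.8 V.
LSB = 1.8 / 2^16 = 1.8 / 65536 = 2.74658e-05 V = 27.47 µV.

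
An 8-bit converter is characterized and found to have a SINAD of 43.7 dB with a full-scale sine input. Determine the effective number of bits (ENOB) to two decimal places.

ENOB = (SINAD − 1.76) / 6.02 = (43.7 − 1.76)/6.02 = 6.967.

6.97 bits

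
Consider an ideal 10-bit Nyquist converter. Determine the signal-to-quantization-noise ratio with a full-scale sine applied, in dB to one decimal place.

SNR ≈ 6.02·N + 1.76 dB = 6.02·10 + 1.76 = 61.96 dB.

62.0 dB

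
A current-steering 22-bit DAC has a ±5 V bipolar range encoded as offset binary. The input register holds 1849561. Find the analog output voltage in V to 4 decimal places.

-0.5903 V

LSB = 10 V / 2^22 = 2.38 µV.
V_out = (−5) + 1849561 × 2.38419e-06 V = -0.590303 V.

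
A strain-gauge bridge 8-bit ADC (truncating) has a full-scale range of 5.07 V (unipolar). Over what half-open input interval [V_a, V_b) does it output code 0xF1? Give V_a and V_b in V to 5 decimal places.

[4.77293 V, 4.79273 V)

LSB = 5.07/2^8 = 19.805 mV.
Code 0xF1 = 241 decimal.
V_a = V_low + 241·LSB = 4.77293 V; V_b = V_low + 242·LSB = 4.79273 V.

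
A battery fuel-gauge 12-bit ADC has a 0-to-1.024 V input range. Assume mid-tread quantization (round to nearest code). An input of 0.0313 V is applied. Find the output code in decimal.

LSB = 1.024 V / 4096 = 250.00 µV.
(0.0313 − 0) / 0.00025 = 125.200 LSBs.
Round → code 125.

code 125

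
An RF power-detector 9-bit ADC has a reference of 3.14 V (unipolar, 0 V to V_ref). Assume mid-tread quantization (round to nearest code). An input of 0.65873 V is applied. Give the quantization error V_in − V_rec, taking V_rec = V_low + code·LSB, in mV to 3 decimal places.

One LSB is 3.14 V / 512 = 6.133 mV.
(0.65873 − 0)/0.00613281 = 107.4108; round gives code 107.
V_rec = 0 + 107·0.00613281 = 0.65621094 V.
Error = 0.65873 − 0.65621094 = 0.00251906 V = 2.519 mV.

2.519 mV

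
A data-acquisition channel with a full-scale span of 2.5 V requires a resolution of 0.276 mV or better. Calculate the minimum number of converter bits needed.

14 bits

Number of steps required ≥ 2.5 V / 0.276 mV = 9057.97.
Need 2^N ≥ 9057.97; 2^13 = 8192, 2^14 = 16384.
Minimum N = 14.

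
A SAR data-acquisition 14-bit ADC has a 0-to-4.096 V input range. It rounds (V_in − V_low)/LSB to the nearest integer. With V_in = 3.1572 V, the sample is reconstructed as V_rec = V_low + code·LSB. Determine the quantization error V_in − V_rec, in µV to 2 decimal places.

LSB = 4.096/2^14 = 250.00 µV.
(V_in − V_low)/LSB = (3.1572 − 0)/0.00025 = 12628.8000 → code 12629 (round).
Reconstructed: 3.15725 V.
Difference: -5e-05 V → -50.00 µV.

-50.00 µV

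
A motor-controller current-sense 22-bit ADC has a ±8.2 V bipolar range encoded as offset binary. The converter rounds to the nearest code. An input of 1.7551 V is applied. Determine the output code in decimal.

With 4194304 levels over 16.4 V, one step is 3.91 µV.
Input sits at 2546019.253 steps above V_low.
Round → code 2546019.

code 2546019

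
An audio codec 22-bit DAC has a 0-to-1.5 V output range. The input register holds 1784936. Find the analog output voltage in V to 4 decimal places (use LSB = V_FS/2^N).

0.6383 V

LSB = 1.5 V / 2^22 = 0.36 µV.
V_out = 0 + 1784936 × 3.57628e-07 V = 0.638343 V.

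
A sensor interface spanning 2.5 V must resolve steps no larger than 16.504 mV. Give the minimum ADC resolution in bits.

Number of steps required ≥ 2.5 V / 16.504 mV = 151.48.
Need 2^N ≥ 151.48; 2^7 = 128, 2^8 = 256.
Minimum N = 8.

8 bits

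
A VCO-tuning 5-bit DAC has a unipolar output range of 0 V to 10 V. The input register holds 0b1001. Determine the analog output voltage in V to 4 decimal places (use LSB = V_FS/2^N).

LSB = 10 V / 2^5 = 312.500 mV.
Code 0b1001 = 9 decimal.
V_out = 0 + 9 × 0.3125 V = 2.8125 V.

2.8125 V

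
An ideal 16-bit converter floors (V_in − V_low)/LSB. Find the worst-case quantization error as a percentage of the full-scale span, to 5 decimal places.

0.00153 %

Truncating → worst-case error = 1 LSB = V_FS/2^16, so 100/65536 = 0.00152588 % of full scale.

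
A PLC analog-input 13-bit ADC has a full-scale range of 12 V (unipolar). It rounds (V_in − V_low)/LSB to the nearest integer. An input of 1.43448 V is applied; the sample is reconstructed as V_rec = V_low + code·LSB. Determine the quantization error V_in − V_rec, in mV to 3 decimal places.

0.398 mV

Step size: 12 V ÷ 2^13 = 1.465 mV.
(1.43448 − 0)/0.00146484 = 979.2717; round gives code 979.
Reconstructed: 1.434082 V.
Error = 1.43448 − 1.434082 = 0.000397969 V = 0.398 mV.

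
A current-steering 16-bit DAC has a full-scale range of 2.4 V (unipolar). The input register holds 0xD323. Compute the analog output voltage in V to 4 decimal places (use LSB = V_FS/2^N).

1.9794 V

LSB = 2.4 V / 2^16 = 36.62 µV.
Code 0xD323 = 54051 decimal.
V_out = 0 + 54051 × 3.66211e-05 V = 1.97941 V.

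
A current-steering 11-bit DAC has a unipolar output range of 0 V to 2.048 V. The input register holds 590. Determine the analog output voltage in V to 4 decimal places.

0.5900 V

LSB = 2.048 V / 2^11 = 1.000 mV.
V_out = 0 + 590 × 0.001 V = 0.59 V.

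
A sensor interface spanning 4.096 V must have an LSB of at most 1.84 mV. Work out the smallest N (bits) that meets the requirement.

12 bits

Number of steps required ≥ 4.096 V / 1.84 mV = 2226.09.
Need 2^N ≥ 2226.09; 2^11 = 2048, 2^12 = 4096.
Minimum N = 12.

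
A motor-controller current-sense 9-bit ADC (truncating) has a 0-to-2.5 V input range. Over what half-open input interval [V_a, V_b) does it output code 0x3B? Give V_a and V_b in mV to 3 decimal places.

LSB = 2.5/2^9 = 4.883 mV.
Code 0x3B = 59 decimal.
V_a = V_low + 59·LSB = 0.288086 V; V_b = V_low + 60·LSB = 0.292969 V.

[288.086 mV, 292.969 mV)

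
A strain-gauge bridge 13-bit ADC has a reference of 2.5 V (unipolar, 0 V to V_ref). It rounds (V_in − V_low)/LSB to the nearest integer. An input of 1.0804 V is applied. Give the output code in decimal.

LSB = 2.5 V / 8192 = 305.18 µV.
Input sits at 3540.255 steps above V_low.
round(3540.255) = 3540.

code 3540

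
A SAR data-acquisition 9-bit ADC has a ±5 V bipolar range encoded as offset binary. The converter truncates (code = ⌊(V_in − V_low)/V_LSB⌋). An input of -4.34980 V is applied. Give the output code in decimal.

code 33

With 512 levels over 10 V, one step is 19.531 mV.
(-4.34980 − (−5)) / 0.0195312 = 33.290 LSBs.
Floor → code 33.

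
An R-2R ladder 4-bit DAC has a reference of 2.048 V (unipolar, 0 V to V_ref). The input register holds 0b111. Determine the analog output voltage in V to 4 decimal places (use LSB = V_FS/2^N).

0.8960 V

LSB = 2.048 V / 2^4 = 128.000 mV.
Code 0b111 = 7 decimal.
V_out = 0 + 7 × 0.128 V = 0.896 V.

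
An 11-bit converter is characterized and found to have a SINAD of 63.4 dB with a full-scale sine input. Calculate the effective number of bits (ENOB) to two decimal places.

10.24 bits

ENOB = (SINAD − 1.76) / 6.02 = (63.4 − 1.76)/6.02 = 10.239.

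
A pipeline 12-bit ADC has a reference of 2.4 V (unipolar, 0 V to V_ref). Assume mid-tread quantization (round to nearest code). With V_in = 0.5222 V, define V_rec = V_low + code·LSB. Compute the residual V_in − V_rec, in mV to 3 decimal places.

0.130 mV

Step size: 2.4 V ÷ 2^12 = 0.586 mV.
(V_in − V_low)/LSB = (0.5222 − 0)/0.000585937 = 891.2213 → code 891 (round).
V_rec = 0 + 891·0.000585937 = 0.52207031 V.
Difference: 0.000129688 V → 0.130 mV.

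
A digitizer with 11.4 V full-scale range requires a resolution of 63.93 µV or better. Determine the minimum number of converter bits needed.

18 bits

Number of steps required ≥ 11.4 V / 63.93 µV = 178320.04.
Need 2^N ≥ 178320.04; 2^17 = 131072, 2^18 = 262144.
Minimum N = 18.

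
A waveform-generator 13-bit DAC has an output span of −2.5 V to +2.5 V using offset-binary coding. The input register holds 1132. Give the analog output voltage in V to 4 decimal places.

LSB = 5 V / 2^13 = 0.610 mV.
V_out = (−2.5) + 1132 × 0.000610352 V = -1.80908 V.

-1.8091 V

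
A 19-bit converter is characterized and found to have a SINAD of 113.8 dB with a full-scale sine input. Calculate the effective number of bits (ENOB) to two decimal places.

18.61 bits

ENOB = (SINAD − 1.76) / 6.02 = (113.8 − 1.76)/6.02 = 18.611.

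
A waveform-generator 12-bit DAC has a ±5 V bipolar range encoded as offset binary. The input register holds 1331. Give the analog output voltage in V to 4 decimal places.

LSB = 10 V / 2^12 = 2.441 mV.
V_out = (−5) + 1331 × 0.00244141 V = -1.75049 V.

-1.7505 V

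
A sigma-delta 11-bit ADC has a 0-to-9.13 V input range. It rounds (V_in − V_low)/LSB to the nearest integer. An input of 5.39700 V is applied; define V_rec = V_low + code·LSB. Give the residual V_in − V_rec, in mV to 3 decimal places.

One LSB is 9.13 V / 2048 = 4.458 mV.
Scaled input = 1210.6304 LSBs, so code = 1211.
Code 1211 maps back to 0 + 1211×0.00445801 V = 5.3986475 V.
V_in − V_rec = -0.00164746 V = -1.647 mV.

-1.647 mV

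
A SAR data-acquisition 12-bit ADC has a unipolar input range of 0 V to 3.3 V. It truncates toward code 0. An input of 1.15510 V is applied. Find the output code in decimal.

code 1433

Full-scale span = 3.3 V; LSB = 3.3/2^12 = 0.806 mV.
Input sits at 1433.724 steps above V_low.
Floor → code 1433.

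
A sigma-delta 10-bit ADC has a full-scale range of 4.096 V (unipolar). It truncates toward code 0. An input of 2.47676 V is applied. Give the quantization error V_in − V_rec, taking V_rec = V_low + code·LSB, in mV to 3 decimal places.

LSB = 4.096/2^10 = 4.000 mV.
Scaled input = 619.1900 LSBs, so code = 619.
Reconstructed: 2.476 V.
Difference: 0.00076 V → 0.760 mV.

0.760 mV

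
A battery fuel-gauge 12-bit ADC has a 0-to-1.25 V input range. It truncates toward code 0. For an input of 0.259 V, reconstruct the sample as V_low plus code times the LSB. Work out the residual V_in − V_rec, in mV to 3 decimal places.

0.211 mV

Step size: 1.25 V ÷ 2^12 = 305.18 µV.
(V_in − V_low)/LSB = (0.259 − 0)/0.000305176 = 848.6912 → code 848 (floor).
Code 848 maps back to 0 + 848×0.000305176 V = 0.25878906 V.
Error = 0.259 − 0.25878906 = 0.000210937 V = 0.211 mV.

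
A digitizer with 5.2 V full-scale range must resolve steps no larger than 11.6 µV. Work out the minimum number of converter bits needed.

19 bits

Number of steps required ≥ 5.2 V / 11.6 µV = 448275.86.
Need 2^N ≥ 448275.86; 2^18 = 262144, 2^19 = 524288.
Minimum N = 19.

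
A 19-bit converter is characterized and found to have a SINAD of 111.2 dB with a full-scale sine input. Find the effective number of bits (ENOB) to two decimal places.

18.18 bits

ENOB = (SINAD − 1.76) / 6.02 = (111.2 − 1.76)/6.02 = 18.179.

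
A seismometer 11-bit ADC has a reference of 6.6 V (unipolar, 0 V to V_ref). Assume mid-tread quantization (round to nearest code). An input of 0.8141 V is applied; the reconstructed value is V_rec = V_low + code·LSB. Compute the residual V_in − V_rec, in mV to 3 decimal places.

LSB = 6.6/2^11 = 3.223 mV.
(V_in − V_low)/LSB = (0.8141 − 0)/0.00322266 = 252.6177 → code 253 (round).
Reconstructed: 0.81533203 V.
V_in − V_rec = -0.00123203 V = -1.232 mV.

-1.232 mV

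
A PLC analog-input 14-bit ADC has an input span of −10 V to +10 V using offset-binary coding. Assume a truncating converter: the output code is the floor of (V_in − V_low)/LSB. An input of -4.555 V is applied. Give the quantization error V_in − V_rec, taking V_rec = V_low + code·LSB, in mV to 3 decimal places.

LSB = 20/2^14 = 1.221 mV.
(-4.555 − (−10))/0.0012207 = 4460.5440; ⌊·⌋ gives code 4460.
V_rec = (−10) + 4460·0.0012207 = -4.5556641 V.
V_in − V_rec = 0.000664063 V = 0.664 mV.

0.664 mV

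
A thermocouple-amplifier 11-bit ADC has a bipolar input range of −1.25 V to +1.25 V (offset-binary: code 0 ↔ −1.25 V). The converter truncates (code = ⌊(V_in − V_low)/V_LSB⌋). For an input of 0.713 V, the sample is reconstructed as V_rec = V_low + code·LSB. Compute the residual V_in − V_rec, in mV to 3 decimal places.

Step size: 2.5 V ÷ 2^11 = 1.221 mV.
(0.713 − (−1.25))/0.0012207 = 1608.0896; ⌊·⌋ gives code 1608.
Reconstructed: 0.71289062 V.
Error = 0.713 − 0.71289062 = 0.000109375 V = 0.109 mV.

0.109 mV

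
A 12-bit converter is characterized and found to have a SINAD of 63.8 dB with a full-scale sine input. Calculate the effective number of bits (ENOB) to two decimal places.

ENOB = (SINAD − 1.76) / 6.02 = (63.8 − 1.76)/6.02 = 10.306.

10.31 bits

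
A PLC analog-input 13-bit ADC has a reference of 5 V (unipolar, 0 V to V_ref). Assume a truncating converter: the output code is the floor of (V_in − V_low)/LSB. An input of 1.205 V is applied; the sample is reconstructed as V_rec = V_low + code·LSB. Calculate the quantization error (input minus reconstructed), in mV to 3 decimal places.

Step size: 5 V ÷ 2^13 = 0.610 mV.
Scaled input = 1974.2720 LSBs, so code = 1974.
Code 1974 maps back to 0 + 1974×0.000610352 V = 1.204834 V.
V_in − V_rec = 0.000166016 V = 0.166 mV.

0.166 mV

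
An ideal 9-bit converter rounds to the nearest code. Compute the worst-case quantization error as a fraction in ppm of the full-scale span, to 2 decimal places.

976.56 ppm

Rounding → worst-case error = ½ LSB = V_FS/2^10, so 1e+06/1024 = 976.562 ppm of full scale.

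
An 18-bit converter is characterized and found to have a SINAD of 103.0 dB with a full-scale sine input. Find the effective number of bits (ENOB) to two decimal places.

16.82 bits

ENOB = (SINAD − 1.76) / 6.02 = (103.0 − 1.76)/6.02 = 16.817.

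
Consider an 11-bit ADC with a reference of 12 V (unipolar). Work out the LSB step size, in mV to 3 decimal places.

Full-scale span = 12 V.
LSB = 12 / 2^11 = 12 / 2048 = 0.00585938 V = 5.859 mV.

5.859 mV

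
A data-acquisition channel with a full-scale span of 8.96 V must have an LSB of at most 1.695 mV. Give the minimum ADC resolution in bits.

13 bits

Number of steps required ≥ 8.96 V / 1.695 mV = 5286.14.
Need 2^N ≥ 5286.14; 2^12 = 4096, 2^13 = 8192.
Minimum N = 13.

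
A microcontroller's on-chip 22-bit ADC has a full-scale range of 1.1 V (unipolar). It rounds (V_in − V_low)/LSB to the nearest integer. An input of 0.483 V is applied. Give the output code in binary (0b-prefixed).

code 0b111000001101000010001 (decimal 1841681)

Full-scale span = 1.1 V; LSB = 1.1/2^22 = 0.26 µV.
Input sits at 1841680.756 steps above V_low.
Round → code 1841681.
In binary (0b-prefixed): 0b111000001101000010001.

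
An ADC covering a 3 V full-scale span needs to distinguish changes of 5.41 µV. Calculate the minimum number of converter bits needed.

20 bits

Number of steps required ≥ 3 V / 5.41 µV = 554528.65.
Need 2^N ≥ 554528.65; 2^19 = 524288, 2^20 = 1048576.
Minimum N = 20.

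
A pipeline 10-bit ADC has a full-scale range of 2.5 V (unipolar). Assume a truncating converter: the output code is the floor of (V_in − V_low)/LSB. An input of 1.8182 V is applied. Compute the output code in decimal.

With 1024 levels over 2.5 V, one step is 2.441 mV.
Input sits at 744.735 steps above V_low.
Floor → code 744.

code 744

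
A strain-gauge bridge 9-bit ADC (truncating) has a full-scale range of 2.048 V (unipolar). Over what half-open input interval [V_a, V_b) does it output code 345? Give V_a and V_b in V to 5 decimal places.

[1.38000 V, 1.38400 V)

LSB = 2.048/2^9 = 4.000 mV.
V_a = V_low + 345·LSB = 1.38 V; V_b = V_low + 346·LSB = 1.384 V.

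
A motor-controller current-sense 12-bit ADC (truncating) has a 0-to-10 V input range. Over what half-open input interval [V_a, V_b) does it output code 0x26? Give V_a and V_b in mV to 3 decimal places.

LSB = 10/2^12 = 2.441 mV.
Code 0x26 = 38 decimal.
V_a = V_low + 38·LSB = 0.0927734 V; V_b = V_low + 39·LSB = 0.0952148 V.

[92.773 mV, 95.215 mV)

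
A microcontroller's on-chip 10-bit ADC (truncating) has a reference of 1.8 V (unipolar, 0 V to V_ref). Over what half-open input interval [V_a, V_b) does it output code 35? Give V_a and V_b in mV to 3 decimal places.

[61.523 mV, 63.281 mV)

LSB = 1.8/2^10 = 1.758 mV.
V_a = V_low + 35·LSB = 0.0615234 V; V_b = V_low + 36·LSB = 0.0632812 V.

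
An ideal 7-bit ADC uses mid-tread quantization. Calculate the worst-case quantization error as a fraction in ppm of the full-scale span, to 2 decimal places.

3906.25 ppm

Rounding → worst-case error = ½ LSB = V_FS/2^8, so 1e+06/256 = 3906.25 ppm of full scale.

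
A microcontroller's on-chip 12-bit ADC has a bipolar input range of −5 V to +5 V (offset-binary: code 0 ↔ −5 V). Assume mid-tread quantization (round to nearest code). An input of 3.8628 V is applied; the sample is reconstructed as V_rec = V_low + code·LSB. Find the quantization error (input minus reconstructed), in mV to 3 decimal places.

0.495 mV

Step size: 10 V ÷ 2^12 = 2.441 mV.
(3.8628 − (−5))/0.00244141 = 3630.2029; round gives code 3630.
Code 3630 maps back to (−5) + 3630×0.00244141 V = 3.8623047 V.
Error = 3.8628 − 3.8623047 = 0.000495312 V = 0.495 mV.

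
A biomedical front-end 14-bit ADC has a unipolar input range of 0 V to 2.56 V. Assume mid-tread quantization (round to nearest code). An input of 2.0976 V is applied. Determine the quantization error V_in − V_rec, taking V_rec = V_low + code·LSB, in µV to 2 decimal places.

-56.25 µV

One LSB is 2.56 V / 16384 = 156.25 µV.
Scaled input = 13424.6400 LSBs, so code = 13425.
V_rec = 0 + 13425·0.00015625 = 2.0976562 V.
Error = 2.0976 − 2.0976562 = -5.625e-05 V = -56.25 µV.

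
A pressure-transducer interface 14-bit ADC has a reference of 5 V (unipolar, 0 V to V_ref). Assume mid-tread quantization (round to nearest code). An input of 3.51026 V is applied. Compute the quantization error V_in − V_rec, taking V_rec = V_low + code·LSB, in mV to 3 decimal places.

0.128 mV

Step size: 5 V ÷ 2^14 = 305.18 µV.
Scaled input = 11502.4200 LSBs, so code = 11502.
Code 11502 maps back to 0 + 11502×0.000305176 V = 3.5101318 V.
Difference: 0.000128164 V → 0.128 mV.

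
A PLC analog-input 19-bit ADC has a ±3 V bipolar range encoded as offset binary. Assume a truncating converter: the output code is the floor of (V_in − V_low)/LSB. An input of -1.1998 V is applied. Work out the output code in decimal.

code 157303

With 524288 levels over 6 V, one step is 11.44 µV.
(V_in − V_low)/LSB = (-1.1998 − (−3)) / 1.14441e-05 = 157303.876.
So the output code is 157303.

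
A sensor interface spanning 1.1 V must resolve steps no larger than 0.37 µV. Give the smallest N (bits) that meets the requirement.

22 bits

Number of steps required ≥ 1.1 V / 0.37 µV = 2972972.97.
Need 2^N ≥ 2972972.97; 2^21 = 2097152, 2^22 = 4194304.
Minimum N = 22.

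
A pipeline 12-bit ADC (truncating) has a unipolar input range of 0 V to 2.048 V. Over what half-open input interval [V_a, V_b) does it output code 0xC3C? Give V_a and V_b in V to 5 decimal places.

LSB = 2.048/2^12 = 0.500 mV.
Code 0xC3C = 3132 decimal.
V_a = V_low + 3132·LSB = 1.566 V; V_b = V_low + 3133·LSB = 1.5665 V.

[1.56600 V, 1.56650 V)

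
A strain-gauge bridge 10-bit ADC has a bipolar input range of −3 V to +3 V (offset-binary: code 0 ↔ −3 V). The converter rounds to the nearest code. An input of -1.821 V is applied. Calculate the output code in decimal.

With 1024 levels over 6 V, one step is 5.859 mV.
(-1.821 − (−3)) / 0.00585938 = 201.216 LSBs.
round(201.216) = 201.

code 201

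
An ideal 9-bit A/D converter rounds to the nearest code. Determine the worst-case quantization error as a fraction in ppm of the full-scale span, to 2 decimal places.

976.56 ppm

Rounding → worst-case error = ½ LSB = V_FS/2^10, so 1e+06/1024 = 976.562 ppm of full scale.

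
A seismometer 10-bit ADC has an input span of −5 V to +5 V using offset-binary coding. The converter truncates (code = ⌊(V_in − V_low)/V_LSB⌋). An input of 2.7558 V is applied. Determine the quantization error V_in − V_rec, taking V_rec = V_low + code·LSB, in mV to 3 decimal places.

1.894 mV

LSB = 10/2^10 = 9.766 mV.
Scaled input = 794.1939 LSBs, so code = 794.
Reconstructed: 2.7539062 V.
Error = 2.7558 − 2.7539062 = 0.00189375 V = 1.894 mV.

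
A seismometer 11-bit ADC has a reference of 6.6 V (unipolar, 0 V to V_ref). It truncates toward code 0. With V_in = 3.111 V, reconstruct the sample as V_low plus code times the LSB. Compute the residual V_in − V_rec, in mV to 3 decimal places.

1.137 mV

LSB = 6.6/2^11 = 3.223 mV.
(3.111 − 0)/0.00322266 = 965.3527; ⌊·⌋ gives code 965.
Reconstructed: 3.1098633 V.
Error = 3.111 − 3.1098633 = 0.00113672 V = 1.137 mV.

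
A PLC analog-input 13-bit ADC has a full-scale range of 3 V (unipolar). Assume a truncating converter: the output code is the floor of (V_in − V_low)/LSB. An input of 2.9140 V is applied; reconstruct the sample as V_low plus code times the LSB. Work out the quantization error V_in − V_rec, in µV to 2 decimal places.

59.57 µV

One LSB is 3 V / 8192 = 366.21 µV.
(2.9140 − 0)/0.000366211 = 7957.1627; ⌊·⌋ gives code 7957.
V_rec = 0 + 7957·0.000366211 = 2.9139404 V.
V_in − V_rec = 5.95703e-05 V = 59.57 µV.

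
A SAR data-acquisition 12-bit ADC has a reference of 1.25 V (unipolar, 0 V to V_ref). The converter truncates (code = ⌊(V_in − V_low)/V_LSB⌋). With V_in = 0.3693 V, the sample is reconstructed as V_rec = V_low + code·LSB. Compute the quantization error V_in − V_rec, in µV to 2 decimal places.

37.30 µV

Step size: 1.25 V ÷ 2^12 = 305.18 µV.
(V_in − V_low)/LSB = (0.3693 − 0)/0.000305176 = 1210.1222 → code 1210 (floor).
Code 1210 maps back to 0 + 1210×0.000305176 V = 0.3692627 V.
Error = 0.3693 − 0.3692627 = 3.73047e-05 V = 37.30 µV.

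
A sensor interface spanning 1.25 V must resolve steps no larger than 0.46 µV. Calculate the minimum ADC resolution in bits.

22 bits

Number of steps required ≥ 1.25 V / 0.46 µV = 2717391.30.
Need 2^N ≥ 2717391.30; 2^21 = 2097152, 2^22 = 4194304.
Minimum N = 22.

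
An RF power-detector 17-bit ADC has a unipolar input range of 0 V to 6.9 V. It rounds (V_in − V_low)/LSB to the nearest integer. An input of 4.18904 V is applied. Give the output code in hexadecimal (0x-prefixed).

Full-scale span = 6.9 V; LSB = 6.9/2^17 = 52.64 µV.
(V_in − V_low)/LSB = (4.18904 − 0) / 5.26428e-05 = 79574.761.
Round → code 79575.
In hexadecimal (0x-prefixed): 0x136D7.

code 0x136D7 (decimal 79575)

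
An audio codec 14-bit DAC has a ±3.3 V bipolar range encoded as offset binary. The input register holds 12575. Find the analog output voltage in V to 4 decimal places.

LSB = 6.6 V / 2^14 = 402.83 µV.
V_out = (−3.3) + 12575 × 0.000402832 V = 1.76561 V.

1.7656 V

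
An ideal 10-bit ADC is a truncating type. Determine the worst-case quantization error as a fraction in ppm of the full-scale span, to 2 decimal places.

Truncating → worst-case error = 1 LSB = V_FS/2^10, so 1e+06/1024 = 976.562 ppm of full scale.

976.56 ppm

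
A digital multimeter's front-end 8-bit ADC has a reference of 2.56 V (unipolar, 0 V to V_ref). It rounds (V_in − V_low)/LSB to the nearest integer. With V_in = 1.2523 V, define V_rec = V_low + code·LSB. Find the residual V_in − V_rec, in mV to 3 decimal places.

2.300 mV

LSB = 2.56/2^8 = 10.000 mV.
Scaled input = 125.2300 LSBs, so code = 125.
Reconstructed: 1.25 V.
V_in − V_rec = 0.0023 V = 2.300 mV.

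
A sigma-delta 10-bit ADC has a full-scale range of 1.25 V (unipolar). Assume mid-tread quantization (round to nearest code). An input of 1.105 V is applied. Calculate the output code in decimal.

With 1024 levels over 1.25 V, one step is 1.221 mV.
(1.105 − 0) / 0.0012207 = 905.216 LSBs.
So the output code is 905.

code 905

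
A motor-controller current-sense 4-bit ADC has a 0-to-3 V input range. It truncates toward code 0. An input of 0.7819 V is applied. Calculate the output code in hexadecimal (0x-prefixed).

code 0x4 (decimal 4)

Full-scale span = 3 V; LSB = 3/2^4 = 187.500 mV.
(0.7819 − 0) / 0.1875 = 4.170 LSBs.
Floor → code 4.
In hexadecimal (0x-prefixed): 0x4.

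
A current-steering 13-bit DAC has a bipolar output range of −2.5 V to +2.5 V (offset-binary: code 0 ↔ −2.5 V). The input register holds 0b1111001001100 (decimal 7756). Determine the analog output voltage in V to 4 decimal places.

2.2339 V

LSB = 5 V / 2^13 = 0.610 mV.
Code 0b1111001001100 = 7756 decimal.
V_out = (−2.5) + 7756 × 0.000610352 V = 2.23389 V.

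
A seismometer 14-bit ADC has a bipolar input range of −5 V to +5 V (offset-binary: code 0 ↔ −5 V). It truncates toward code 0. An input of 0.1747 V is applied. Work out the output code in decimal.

LSB = 10 V / 16384 = 0.610 mV.
Input sits at 8478.228 steps above V_low.
Floor → code 8478.

code 8478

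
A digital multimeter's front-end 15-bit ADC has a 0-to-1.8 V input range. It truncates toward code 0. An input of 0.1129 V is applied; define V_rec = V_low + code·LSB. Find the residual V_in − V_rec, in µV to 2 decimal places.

15.48 µV

One LSB is 1.8 V / 32768 = 54.93 µV.
(0.1129 − 0)/5.49316e-05 = 2055.2818; ⌊·⌋ gives code 2055.
Code 2055 maps back to 0 + 2055×5.49316e-05 V = 0.11288452 V.
Error = 0.1129 − 0.11288452 = 1.54785e-05 V = 15.48 µV.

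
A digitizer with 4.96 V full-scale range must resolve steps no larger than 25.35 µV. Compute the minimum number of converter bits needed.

18 bits

Number of steps required ≥ 4.96 V / 25.35 µV = 195660.75.
Need 2^N ≥ 195660.75; 2^17 = 131072, 2^18 = 262144.
Minimum N = 18.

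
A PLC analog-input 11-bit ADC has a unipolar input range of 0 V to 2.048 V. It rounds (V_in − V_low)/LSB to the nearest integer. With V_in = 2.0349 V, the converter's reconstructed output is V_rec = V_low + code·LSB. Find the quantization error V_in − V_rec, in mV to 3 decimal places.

-0.100 mV

LSB = 2.048/2^11 = 1.000 mV.
(V_in − V_low)/LSB = (2.0349 − 0)/0.001 = 2034.9000 → code 2035 (round).
V_rec = 0 + 2035·0.001 = 2.035 V.
Error = 2.0349 − 2.035 = -0.0001 V = -0.100 mV.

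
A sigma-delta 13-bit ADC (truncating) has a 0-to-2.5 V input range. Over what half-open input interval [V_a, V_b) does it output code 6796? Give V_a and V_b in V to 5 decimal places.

LSB = 2.5/2^13 = 305.18 µV.
V_a = V_low + 6796·LSB = 2.07397 V; V_b = V_low + 6797·LSB = 2.07428 V.

[2.07397 V, 2.07428 V)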